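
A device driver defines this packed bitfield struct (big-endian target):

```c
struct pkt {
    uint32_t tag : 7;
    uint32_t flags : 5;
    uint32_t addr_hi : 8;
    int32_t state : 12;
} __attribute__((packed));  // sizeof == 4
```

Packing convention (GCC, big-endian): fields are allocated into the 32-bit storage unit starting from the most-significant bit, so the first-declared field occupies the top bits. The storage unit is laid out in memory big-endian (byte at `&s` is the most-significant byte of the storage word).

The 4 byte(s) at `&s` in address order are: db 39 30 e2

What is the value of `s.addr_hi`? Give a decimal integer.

[0]=0xdb [1]=0x39 [2]=0x30 [3]=0xe2 (big-endian) → word 0xdb3930e2
tag [25+:7] = (word>>25) & 0x7f = 109
flags [20+:5] = (word>>20) & 0x1f = 19
addr_hi [12+:8] = (word>>12) & 0xff = 147  ←
state [0+:12] = (word>>0) & 0xfff = 226

147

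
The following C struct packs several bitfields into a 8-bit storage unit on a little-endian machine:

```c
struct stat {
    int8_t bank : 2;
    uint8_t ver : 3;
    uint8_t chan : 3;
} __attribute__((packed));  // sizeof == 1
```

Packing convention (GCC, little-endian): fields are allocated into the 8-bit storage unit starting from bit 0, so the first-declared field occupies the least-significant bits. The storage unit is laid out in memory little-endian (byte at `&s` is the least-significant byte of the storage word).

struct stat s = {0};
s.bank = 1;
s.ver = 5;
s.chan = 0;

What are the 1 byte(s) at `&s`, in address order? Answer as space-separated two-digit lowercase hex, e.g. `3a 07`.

[0+:2] bank=1 & 0x3 = 0x1; word=0x01
[2+:3] ver=5 & 0x7 = 0x5; word=0x15
[5+:3] chan=0 & 0x7 = 0x0; word=0x15
word = 0x15 → little-endian bytes:
  [0]=0x15

15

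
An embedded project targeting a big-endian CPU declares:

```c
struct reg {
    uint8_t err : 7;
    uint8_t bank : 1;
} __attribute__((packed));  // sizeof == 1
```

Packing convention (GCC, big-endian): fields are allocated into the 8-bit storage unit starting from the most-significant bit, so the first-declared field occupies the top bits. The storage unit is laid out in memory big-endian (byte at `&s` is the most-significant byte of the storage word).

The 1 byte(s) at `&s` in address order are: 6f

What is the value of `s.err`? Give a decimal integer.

55

[0]=0x6f (big-endian) → word 0x6f
err:7 @ bit 1 → (0x6f>>1)&0x7f = 0x37  ←
bank:1 @ bit 0 → (0x6f>>0)&0x1 = 0x1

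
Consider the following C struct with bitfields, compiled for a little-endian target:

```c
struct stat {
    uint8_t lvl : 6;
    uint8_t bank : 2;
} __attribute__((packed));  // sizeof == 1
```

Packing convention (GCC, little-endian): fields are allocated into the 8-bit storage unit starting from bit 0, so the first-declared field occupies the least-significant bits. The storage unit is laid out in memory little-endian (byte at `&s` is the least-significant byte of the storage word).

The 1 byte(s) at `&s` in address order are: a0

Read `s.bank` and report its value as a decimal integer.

2

[0]=0xa0 (little-endian) → word 0xa0
lvl [0+:6] = (word>>0) & 0x3f = 32
bank [6+:2] = (word>>6) & 0x3 = 2  ←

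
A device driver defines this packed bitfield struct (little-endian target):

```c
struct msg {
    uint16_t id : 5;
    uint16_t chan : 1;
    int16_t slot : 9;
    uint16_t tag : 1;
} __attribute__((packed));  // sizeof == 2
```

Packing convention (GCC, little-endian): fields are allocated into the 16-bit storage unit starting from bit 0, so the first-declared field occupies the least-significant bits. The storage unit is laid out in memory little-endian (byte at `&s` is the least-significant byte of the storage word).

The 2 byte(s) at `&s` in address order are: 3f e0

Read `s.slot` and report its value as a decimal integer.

-128

[0]=0x3f [1]=0xe0 (little-endian) → word 0xe03f
id:5 @ bit 0 → (0xe03f>>0)&0x1f = 0x1f
chan:1 @ bit 5 → (0xe03f>>5)&0x1 = 0x1
slot:9 @ bit 6 → (0xe03f>>6)&0x1ff = 0x180  ←
tag:1 @ bit 15 → (0xe03f>>15)&0x1 = 0x1
slot signed 9b, MSB=1: 384 - 512 = -128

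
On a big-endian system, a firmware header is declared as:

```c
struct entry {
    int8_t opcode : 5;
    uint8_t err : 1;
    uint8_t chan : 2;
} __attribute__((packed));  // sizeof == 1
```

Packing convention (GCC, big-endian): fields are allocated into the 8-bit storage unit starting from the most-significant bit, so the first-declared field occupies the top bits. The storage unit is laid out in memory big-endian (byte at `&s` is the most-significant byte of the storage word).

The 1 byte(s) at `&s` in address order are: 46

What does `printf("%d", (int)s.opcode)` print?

8

[0]=0x46 (big-endian) → word 0x46
opcode:5 @ bit 3 → (0x46>>3)&0x1f = 0x8  ←
err:1 @ bit 2 → (0x46>>2)&0x1 = 0x1
chan:2 @ bit 0 → (0x46>>0)&0x3 = 0x2
opcode signed 5b, MSB=0: value = 8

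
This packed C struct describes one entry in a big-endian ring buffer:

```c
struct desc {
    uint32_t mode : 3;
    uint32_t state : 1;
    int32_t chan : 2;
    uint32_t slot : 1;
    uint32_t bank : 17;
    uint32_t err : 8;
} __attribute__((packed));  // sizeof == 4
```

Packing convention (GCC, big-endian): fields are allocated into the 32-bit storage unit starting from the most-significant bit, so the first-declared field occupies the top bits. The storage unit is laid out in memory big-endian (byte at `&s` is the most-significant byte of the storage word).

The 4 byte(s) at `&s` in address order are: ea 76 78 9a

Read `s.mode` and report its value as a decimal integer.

[0]=0xea [1]=0x76 [2]=0x78 [3]=0x9a (big-endian) → word 0xea76789a
mode:3 @ bit 29 → (0xea76789a>>29)&0x7 = 0x7  ←
state:1 @ bit 28 → (0xea76789a>>28)&0x1 = 0x0
chan:2 @ bit 26 → (0xea76789a>>26)&0x3 = 0x2
slot:1 @ bit 25 → (0xea76789a>>25)&0x1 = 0x1
bank:17 @ bit 8 → (0xea76789a>>8)&0x1ffff = 0x7678
err:8 @ bit 0 → (0xea76789a>>0)&0xff = 0x9a

7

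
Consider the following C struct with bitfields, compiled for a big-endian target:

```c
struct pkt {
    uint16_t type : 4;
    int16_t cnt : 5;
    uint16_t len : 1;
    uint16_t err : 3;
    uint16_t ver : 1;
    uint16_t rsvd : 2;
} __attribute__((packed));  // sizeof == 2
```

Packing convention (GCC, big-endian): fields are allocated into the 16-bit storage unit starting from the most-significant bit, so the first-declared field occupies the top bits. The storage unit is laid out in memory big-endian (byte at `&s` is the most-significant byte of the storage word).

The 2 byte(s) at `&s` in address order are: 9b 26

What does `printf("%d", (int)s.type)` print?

9

[0]=0x9b [1]=0x26 (big-endian) → word 0x9b26
type [12+:4] = (word>>12) & 0xf = 9  ←
cnt [7+:5] = (word>>7) & 0x1f = 22
len [6+:1] = (word>>6) & 0x1 = 0
err [3+:3] = (word>>3) & 0x7 = 4
ver [2+:1] = (word>>2) & 0x1 = 1
rsvd [0+:2] = (word>>0) & 0x3 = 2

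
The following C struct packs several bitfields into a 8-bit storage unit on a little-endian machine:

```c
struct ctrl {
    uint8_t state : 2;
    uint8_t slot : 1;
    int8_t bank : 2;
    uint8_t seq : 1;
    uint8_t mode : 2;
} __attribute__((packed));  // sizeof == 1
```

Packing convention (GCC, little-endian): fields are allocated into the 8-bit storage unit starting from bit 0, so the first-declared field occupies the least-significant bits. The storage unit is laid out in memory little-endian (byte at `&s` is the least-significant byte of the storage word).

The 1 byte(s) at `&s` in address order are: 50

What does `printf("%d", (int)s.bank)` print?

[0]=0x50 (little-endian) → word 0x50
state:2 @ bit 0 → (0x50>>0)&0x3 = 0x0
slot:1 @ bit 2 → (0x50>>2)&0x1 = 0x0
bank:2 @ bit 3 → (0x50>>3)&0x3 = 0x2  ←
seq:1 @ bit 5 → (0x50>>5)&0x1 = 0x0
mode:2 @ bit 6 → (0x50>>6)&0x3 = 0x1
bank signed 2b, MSB=1: 2 - 4 = -2

-2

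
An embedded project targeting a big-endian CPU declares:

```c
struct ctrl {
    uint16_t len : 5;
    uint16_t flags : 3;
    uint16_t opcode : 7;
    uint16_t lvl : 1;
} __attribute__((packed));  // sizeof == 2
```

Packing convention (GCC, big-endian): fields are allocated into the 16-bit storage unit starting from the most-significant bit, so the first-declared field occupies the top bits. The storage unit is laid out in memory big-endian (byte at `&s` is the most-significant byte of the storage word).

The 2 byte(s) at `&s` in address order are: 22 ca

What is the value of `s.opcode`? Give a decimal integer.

[0]=0x22 [1]=0xca (big-endian) → word 0x22ca
len:5 @ bit 11 → (0x22ca>>11)&0x1f = 0x4
flags:3 @ bit 8 → (0x22ca>>8)&0x7 = 0x2
opcode:7 @ bit 1 → (0x22ca>>1)&0x7f = 0x65  ←
lvl:1 @ bit 0 → (0x22ca>>0)&0x1 = 0x0

101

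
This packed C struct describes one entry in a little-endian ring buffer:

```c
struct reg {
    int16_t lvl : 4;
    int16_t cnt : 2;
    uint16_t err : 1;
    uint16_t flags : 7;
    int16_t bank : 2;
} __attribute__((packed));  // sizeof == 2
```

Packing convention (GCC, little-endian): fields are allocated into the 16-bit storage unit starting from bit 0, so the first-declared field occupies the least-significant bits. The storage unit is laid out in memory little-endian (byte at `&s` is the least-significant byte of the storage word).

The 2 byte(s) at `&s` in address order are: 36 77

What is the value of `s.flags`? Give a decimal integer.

[0]=0x36 [1]=0x77 (little-endian) → word 0x7736
lvl:4 @ bit 0 → (0x7736>>0)&0xf = 0x6
cnt:2 @ bit 4 → (0x7736>>4)&0x3 = 0x3
err:1 @ bit 6 → (0x7736>>6)&0x1 = 0x0
flags:7 @ bit 7 → (0x7736>>7)&0x7f = 0x6e  ←
bank:2 @ bit 14 → (0x7736>>14)&0x3 = 0x1

110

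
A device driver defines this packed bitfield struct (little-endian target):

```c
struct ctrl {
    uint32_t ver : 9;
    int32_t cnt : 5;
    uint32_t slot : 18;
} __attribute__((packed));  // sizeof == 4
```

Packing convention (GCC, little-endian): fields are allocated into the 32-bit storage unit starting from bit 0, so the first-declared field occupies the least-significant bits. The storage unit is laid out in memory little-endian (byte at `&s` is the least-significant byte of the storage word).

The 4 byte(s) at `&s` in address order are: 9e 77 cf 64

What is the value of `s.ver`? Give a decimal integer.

414

[0]=0x9e [1]=0x77 [2]=0xcf [3]=0x64 (little-endian) → word 0x64cf779e
ver [0+:9] = (word>>0) & 0x1ff = 414  ←
cnt [9+:5] = (word>>9) & 0x1f = 27
slot [14+:18] = (word>>14) & 0x3ffff = 103229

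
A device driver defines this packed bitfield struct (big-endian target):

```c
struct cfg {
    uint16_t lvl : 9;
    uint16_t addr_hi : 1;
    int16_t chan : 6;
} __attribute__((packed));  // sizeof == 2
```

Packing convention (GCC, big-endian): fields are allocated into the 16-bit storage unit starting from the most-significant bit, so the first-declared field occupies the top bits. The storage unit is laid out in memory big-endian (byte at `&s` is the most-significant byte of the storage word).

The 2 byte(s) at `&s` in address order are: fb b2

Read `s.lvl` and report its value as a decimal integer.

503

[0]=0xfb [1]=0xb2 (big-endian) → word 0xfbb2
lvl [7+:9] = (word>>7) & 0x1ff = 503  ←
addr_hi [6+:1] = (word>>6) & 0x1 = 0
chan [0+:6] = (word>>0) & 0x3f = 50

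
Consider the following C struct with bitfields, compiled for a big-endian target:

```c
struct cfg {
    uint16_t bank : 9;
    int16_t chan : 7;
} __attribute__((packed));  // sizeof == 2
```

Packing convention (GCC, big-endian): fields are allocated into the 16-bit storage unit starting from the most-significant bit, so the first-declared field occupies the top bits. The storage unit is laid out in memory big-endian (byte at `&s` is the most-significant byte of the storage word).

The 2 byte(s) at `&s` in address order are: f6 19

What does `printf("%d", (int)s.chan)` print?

[0]=0xf6 [1]=0x19 (big-endian) → word 0xf619
bank:9 @ bit 7 → (0xf619>>7)&0x1ff = 0x1ec
chan:7 @ bit 0 → (0xf619>>0)&0x7f = 0x19  ←
chan signed 7b, MSB=0: value = 25

25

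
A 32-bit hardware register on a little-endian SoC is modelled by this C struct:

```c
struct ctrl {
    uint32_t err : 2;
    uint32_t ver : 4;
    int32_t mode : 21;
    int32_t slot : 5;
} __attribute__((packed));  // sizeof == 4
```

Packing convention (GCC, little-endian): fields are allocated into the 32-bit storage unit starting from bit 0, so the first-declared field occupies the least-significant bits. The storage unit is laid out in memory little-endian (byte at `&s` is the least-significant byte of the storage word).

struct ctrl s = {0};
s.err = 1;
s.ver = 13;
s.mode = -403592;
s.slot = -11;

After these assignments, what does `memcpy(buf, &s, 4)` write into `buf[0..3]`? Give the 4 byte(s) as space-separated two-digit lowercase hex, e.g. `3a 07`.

err (2b) val=1 bits=0x1 at bit 0: 0x00000001
ver (4b) val=13 bits=0xd at bit 2: 0x00000035
mode (21b) val=-403592 bits=0x19d778 at bit 6: 0x0675de35
slot (5b) val=-11 bits=0x15 at bit 27: 0xae75de35
word = 0xae75de35 → little-endian bytes:
  [0]=0x35  [1]=0xde  [2]=0x75  [3]=0xae

35 de 75 ae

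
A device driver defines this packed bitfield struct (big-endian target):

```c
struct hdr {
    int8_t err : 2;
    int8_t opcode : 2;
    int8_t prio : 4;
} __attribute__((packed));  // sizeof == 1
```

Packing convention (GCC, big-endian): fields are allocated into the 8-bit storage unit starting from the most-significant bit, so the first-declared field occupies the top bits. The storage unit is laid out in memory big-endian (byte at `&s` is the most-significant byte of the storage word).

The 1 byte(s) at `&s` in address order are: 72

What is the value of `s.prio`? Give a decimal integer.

[0]=0x72 (big-endian) → word 0x72
err:2 @ bit 6 → (0x72>>6)&0x3 = 0x1
opcode:2 @ bit 4 → (0x72>>4)&0x3 = 0x3
prio:4 @ bit 0 → (0x72>>0)&0xf = 0x2  ←
prio signed 4b, MSB=0: value = 2

2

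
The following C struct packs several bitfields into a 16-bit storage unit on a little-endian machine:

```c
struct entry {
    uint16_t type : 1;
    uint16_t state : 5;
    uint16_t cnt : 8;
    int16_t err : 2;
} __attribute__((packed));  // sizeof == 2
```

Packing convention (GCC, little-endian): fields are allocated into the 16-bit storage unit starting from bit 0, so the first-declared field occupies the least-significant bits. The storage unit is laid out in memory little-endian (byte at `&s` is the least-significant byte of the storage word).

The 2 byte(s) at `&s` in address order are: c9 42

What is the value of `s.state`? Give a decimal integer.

[0]=0xc9 [1]=0x42 (little-endian) → word 0x42c9
type [0+:1] = (word>>0) & 0x1 = 1
state [1+:5] = (word>>1) & 0x1f = 4  ←
cnt [6+:8] = (word>>6) & 0xff = 11
err [14+:2] = (word>>14) & 0x3 = 1

4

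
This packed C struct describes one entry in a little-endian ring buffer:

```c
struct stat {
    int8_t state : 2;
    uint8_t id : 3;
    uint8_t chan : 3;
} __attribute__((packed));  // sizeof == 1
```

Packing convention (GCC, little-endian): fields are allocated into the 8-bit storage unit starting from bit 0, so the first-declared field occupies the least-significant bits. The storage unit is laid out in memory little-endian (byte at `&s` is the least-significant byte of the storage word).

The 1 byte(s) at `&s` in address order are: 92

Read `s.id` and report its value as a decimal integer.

[0]=0x92 (little-endian) → word 0x92
state:2 @ bit 0 → (0x92>>0)&0x3 = 0x2
id:3 @ bit 2 → (0x92>>2)&0x7 = 0x4  ←
chan:3 @ bit 5 → (0x92>>5)&0x7 = 0x4

4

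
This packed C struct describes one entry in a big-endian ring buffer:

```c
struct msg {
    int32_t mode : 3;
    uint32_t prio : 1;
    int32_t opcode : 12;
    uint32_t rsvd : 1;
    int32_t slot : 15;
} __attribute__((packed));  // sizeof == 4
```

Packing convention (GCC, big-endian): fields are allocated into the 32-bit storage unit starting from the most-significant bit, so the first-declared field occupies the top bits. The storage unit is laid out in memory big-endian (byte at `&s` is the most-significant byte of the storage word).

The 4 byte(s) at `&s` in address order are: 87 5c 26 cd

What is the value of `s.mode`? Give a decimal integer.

-4

[0]=0x87 [1]=0x5c [2]=0x26 [3]=0xcd (big-endian) → word 0x875c26cd
mode:3 @ bit 29 → (0x875c26cd>>29)&0x7 = 0x4  ←
prio:1 @ bit 28 → (0x875c26cd>>28)&0x1 = 0x0
opcode:12 @ bit 16 → (0x875c26cd>>16)&0xfff = 0x75c
rsvd:1 @ bit 15 → (0x875c26cd>>15)&0x1 = 0x0
slot:15 @ bit 0 → (0x875c26cd>>0)&0x7fff = 0x26cd
mode signed 3b, MSB=1: 4 - 8 = -4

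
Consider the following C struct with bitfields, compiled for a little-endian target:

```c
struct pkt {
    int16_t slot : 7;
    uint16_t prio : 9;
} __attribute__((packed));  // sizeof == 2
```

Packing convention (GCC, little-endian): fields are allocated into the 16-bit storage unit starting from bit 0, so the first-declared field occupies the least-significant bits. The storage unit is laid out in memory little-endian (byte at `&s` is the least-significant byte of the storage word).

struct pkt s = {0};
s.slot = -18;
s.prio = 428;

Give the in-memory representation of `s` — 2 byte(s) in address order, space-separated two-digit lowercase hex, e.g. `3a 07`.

slot (7b) val=-18 bits=0x6e at bit 0: 0x006e
prio (9b) val=428 bits=0x1ac at bit 7: 0xd66e
word = 0xd66e → little-endian bytes:
  [0]=0x6e  [1]=0xd6

6e d6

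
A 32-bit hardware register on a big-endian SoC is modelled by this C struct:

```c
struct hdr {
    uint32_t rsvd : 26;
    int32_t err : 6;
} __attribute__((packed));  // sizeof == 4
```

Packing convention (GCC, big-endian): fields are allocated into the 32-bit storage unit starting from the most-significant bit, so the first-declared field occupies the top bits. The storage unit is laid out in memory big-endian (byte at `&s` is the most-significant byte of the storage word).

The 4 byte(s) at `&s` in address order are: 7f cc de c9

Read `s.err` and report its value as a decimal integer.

[0]=0x7f [1]=0xcc [2]=0xde [3]=0xc9 (big-endian) → word 0x7fccdec9
rsvd:26 @ bit 6 → (0x7fccdec9>>6)&0x3ffffff = 0x1ff337b
err:6 @ bit 0 → (0x7fccdec9>>0)&0x3f = 0x9  ←
err signed 6b, MSB=0: value = 9

9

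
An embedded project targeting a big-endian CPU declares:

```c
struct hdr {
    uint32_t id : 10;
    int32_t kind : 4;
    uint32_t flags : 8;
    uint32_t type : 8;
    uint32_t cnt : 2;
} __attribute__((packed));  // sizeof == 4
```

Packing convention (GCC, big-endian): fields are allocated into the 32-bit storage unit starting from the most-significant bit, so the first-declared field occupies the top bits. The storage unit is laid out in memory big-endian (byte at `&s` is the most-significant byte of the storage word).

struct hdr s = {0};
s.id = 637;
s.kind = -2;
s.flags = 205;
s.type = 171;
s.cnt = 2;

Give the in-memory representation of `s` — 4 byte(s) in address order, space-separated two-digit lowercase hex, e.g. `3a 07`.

id:10 = 637 → 0x27d << 22 → word 0x9f400000
kind:4 = -2 → 0xe << 18 → word 0x9f780000
flags:8 = 205 → 0xcd << 10 → word 0x9f7b3400
type:8 = 171 → 0xab << 2 → word 0x9f7b36ac
cnt:2 = 2 → 0x2 << 0 → word 0x9f7b36ae
word = 0x9f7b36ae → big-endian bytes:
  [0]=0x9f  [1]=0x7b  [2]=0x36  [3]=0xae

9f 7b 36 ae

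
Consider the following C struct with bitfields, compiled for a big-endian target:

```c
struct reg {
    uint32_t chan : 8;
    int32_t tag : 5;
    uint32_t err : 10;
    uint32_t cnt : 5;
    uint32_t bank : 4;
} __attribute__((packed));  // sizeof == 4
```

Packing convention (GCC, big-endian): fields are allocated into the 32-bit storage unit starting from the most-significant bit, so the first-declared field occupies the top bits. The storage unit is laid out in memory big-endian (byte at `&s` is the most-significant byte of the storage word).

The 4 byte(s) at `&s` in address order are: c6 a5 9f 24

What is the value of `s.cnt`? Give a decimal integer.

18

[0]=0xc6 [1]=0xa5 [2]=0x9f [3]=0x24 (big-endian) → word 0xc6a59f24
chan [24+:8] = (word>>24) & 0xff = 198
tag [19+:5] = (word>>19) & 0x1f = 20
err [9+:10] = (word>>9) & 0x3ff = 719
cnt [4+:5] = (word>>4) & 0x1f = 18  ←
bank [0+:4] = (word>>0) & 0xf = 4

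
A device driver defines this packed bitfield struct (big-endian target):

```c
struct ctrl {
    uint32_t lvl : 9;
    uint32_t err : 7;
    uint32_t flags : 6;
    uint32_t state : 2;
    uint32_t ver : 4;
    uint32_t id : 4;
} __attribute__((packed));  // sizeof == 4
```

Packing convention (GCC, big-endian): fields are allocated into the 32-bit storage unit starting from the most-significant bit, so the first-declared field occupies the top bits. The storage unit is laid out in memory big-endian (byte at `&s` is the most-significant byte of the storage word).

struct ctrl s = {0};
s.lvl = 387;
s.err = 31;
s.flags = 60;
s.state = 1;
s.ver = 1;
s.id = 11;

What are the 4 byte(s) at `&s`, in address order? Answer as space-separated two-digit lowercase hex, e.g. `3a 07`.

c1 9f f1 1b

lvl:9 = 387 → 0x183 << 23 → word 0xc1800000
err:7 = 31 → 0x1f << 16 → word 0xc19f0000
flags:6 = 60 → 0x3c << 10 → word 0xc19ff000
state:2 = 1 → 0x1 << 8 → word 0xc19ff100
ver:4 = 1 → 0x1 << 4 → word 0xc19ff110
id:4 = 11 → 0xb << 0 → word 0xc19ff11b
word = 0xc19ff11b → big-endian bytes:
  [0]=0xc1  [1]=0x9f  [2]=0xf1  [3]=0x1b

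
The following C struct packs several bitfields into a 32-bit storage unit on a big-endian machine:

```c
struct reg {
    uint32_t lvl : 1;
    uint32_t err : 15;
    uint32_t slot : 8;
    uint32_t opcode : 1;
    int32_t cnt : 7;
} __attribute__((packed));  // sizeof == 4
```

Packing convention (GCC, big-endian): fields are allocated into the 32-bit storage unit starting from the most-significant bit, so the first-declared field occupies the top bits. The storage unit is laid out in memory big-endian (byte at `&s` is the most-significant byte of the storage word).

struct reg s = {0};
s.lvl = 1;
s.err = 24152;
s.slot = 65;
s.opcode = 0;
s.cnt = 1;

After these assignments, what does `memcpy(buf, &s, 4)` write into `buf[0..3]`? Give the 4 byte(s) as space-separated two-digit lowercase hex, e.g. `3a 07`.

de 58 41 01

lvl:1 = 1 → 0x1 << 31 → word 0x80000000
err:15 = 24152 → 0x5e58 << 16 → word 0xde580000
slot:8 = 65 → 0x41 << 8 → word 0xde584100
opcode:1 = 0 → 0x0 << 7 → word 0xde584100
cnt:7 = 1 → 0x1 << 0 → word 0xde584101
word = 0xde584101 → big-endian bytes:
  [0]=0xde  [1]=0x58  [2]=0x41  [3]=0x01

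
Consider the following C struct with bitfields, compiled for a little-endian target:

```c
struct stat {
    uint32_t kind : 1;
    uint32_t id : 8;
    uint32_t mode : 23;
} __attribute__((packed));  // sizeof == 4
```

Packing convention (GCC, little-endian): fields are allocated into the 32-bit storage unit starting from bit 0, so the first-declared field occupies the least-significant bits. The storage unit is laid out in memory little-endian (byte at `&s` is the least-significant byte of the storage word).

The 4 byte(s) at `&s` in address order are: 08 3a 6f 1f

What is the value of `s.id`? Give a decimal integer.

4

[0]=0x08 [1]=0x3a [2]=0x6f [3]=0x1f (little-endian) → word 0x1f6f3a08
kind:1 @ bit 0 → (0x1f6f3a08>>0)&0x1 = 0x0
id:8 @ bit 1 → (0x1f6f3a08>>1)&0xff = 0x4  ←
mode:23 @ bit 9 → (0x1f6f3a08>>9)&0x7fffff = 0xfb79d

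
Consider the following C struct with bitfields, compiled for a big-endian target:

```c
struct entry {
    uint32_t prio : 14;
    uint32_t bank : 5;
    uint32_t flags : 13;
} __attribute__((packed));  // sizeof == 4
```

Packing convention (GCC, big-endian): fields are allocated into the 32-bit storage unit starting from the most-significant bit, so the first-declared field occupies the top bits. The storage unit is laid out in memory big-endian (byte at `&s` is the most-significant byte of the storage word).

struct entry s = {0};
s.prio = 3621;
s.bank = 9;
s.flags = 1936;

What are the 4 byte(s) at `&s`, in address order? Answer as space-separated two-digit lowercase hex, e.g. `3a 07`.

prio:14 = 3621 → 0xe25 << 18 → word 0x38940000
bank:5 = 9 → 0x9 << 13 → word 0x38952000
flags:13 = 1936 → 0x790 << 0 → word 0x38952790
word = 0x38952790 → big-endian bytes:
  [0]=0x38  [1]=0x95  [2]=0x27  [3]=0x90

38 95 27 90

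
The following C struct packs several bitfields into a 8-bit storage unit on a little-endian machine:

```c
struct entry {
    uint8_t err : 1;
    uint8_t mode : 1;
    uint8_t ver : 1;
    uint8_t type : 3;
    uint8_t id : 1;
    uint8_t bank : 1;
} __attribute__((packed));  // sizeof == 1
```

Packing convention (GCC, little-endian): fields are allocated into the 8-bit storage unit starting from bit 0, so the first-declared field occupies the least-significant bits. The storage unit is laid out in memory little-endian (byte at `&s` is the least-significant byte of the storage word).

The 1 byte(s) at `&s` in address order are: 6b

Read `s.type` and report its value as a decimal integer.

[0]=0x6b (little-endian) → word 0x6b
err:1 @ bit 0 → (0x6b>>0)&0x1 = 0x1
mode:1 @ bit 1 → (0x6b>>1)&0x1 = 0x1
ver:1 @ bit 2 → (0x6b>>2)&0x1 = 0x0
type:3 @ bit 3 → (0x6b>>3)&0x7 = 0x5  ←
id:1 @ bit 6 → (0x6b>>6)&0x1 = 0x1
bank:1 @ bit 7 → (0x6b>>7)&0x1 = 0x0

5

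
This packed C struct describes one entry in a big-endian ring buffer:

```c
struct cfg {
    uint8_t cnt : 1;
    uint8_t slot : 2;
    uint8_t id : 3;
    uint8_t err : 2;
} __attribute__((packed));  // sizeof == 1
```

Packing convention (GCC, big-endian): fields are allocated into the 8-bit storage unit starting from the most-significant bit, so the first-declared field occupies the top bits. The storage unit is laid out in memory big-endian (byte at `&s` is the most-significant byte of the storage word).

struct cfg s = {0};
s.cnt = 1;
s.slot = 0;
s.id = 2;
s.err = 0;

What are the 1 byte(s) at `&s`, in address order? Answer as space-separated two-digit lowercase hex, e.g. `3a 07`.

88

cnt (1b) val=1 bits=0x1 at bit 7: 0x80
slot (2b) val=0 bits=0x0 at bit 5: 0x80
id (3b) val=2 bits=0x2 at bit 2: 0x88
err (2b) val=0 bits=0x0 at bit 0: 0x88
word = 0x88 → big-endian bytes:
  [0]=0x88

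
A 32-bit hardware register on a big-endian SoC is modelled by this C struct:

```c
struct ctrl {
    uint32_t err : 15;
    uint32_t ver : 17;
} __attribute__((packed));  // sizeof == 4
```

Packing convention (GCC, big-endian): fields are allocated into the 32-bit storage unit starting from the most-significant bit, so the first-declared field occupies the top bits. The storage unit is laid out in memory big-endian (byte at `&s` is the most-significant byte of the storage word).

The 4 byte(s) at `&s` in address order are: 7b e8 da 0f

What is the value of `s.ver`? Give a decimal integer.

55823

[0]=0x7b [1]=0xe8 [2]=0xda [3]=0x0f (big-endian) → word 0x7be8da0f
err [17+:15] = (word>>17) & 0x7fff = 15860
ver [0+:17] = (word>>0) & 0x1ffff = 55823  ←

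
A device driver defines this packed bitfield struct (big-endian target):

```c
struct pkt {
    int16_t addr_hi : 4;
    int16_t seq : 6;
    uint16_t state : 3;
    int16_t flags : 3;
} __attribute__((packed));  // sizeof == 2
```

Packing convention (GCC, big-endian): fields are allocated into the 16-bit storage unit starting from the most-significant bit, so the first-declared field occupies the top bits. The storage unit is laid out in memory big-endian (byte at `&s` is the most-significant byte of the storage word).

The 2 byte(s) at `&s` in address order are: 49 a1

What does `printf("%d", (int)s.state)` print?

[0]=0x49 [1]=0xa1 (big-endian) → word 0x49a1
addr_hi [12+:4] = (word>>12) & 0xf = 4
seq [6+:6] = (word>>6) & 0x3f = 38
state [3+:3] = (word>>3) & 0x7 = 4  ←
flags [0+:3] = (word>>0) & 0x7 = 1

4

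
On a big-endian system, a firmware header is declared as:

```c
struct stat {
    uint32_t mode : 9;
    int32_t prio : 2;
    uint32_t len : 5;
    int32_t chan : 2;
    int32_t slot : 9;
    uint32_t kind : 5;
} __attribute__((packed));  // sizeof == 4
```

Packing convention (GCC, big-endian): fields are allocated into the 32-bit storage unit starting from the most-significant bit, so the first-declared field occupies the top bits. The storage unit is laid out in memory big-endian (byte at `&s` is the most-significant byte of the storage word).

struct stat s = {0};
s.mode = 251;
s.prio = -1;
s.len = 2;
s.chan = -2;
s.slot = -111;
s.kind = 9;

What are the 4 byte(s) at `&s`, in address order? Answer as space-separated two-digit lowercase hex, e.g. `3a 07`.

mode:9 = 251 → 0xfb << 23 → word 0x7d800000
prio:2 = -1 → 0x3 << 21 → word 0x7de00000
len:5 = 2 → 0x2 << 16 → word 0x7de20000
chan:2 = -2 → 0x2 << 14 → word 0x7de28000
slot:9 = -111 → 0x191 << 5 → word 0x7de2b220
kind:5 = 9 → 0x9 << 0 → word 0x7de2b229
word = 0x7de2b229 → big-endian bytes:
  [0]=0x7d  [1]=0xe2  [2]=0xb2  [3]=0x29

7d e2 b2 29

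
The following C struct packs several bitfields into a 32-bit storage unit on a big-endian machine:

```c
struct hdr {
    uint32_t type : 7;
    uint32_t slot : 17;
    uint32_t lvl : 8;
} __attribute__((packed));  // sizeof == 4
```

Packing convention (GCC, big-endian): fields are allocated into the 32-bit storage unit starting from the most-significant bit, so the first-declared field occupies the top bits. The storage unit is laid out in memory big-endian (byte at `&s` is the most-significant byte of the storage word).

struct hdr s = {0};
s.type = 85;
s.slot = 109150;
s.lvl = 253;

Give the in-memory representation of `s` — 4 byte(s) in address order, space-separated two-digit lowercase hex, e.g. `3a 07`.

ab aa 5e fd

type:7 = 85 → 0x55 << 25 → word 0xaa000000
slot:17 = 109150 → 0x1aa5e << 8 → word 0xabaa5e00
lvl:8 = 253 → 0xfd << 0 → word 0xabaa5efd
word = 0xabaa5efd → big-endian bytes:
  [0]=0xab  [1]=0xaa  [2]=0x5e  [3]=0xfd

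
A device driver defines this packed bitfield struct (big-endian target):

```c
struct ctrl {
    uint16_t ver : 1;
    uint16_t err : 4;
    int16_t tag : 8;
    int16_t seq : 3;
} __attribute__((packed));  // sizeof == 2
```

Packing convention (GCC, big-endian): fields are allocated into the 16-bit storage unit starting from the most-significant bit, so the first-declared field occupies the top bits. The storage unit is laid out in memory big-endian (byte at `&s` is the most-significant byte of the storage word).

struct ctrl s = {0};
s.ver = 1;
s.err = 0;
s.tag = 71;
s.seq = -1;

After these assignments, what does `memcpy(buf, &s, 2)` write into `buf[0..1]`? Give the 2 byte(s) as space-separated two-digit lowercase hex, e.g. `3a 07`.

ver (1b) val=1 bits=0x1 at bit 15: 0x8000
err (4b) val=0 bits=0x0 at bit 11: 0x8000
tag (8b) val=71 bits=0x47 at bit 3: 0x8238
seq (3b) val=-1 bits=0x7 at bit 0: 0x823f
word = 0x823f → big-endian bytes:
  [0]=0x82  [1]=0x3f

82 3f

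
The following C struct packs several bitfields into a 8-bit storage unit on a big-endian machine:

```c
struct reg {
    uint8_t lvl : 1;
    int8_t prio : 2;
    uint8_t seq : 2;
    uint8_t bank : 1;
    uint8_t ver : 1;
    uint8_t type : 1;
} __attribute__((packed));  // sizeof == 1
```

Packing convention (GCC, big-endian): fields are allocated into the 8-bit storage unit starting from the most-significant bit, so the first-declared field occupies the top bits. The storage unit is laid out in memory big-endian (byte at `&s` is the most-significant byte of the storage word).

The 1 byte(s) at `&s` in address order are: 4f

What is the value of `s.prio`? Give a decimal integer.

[0]=0x4f (big-endian) → word 0x4f
lvl:1 @ bit 7 → (0x4f>>7)&0x1 = 0x0
prio:2 @ bit 5 → (0x4f>>5)&0x3 = 0x2  ←
seq:2 @ bit 3 → (0x4f>>3)&0x3 = 0x1
bank:1 @ bit 2 → (0x4f>>2)&0x1 = 0x1
ver:1 @ bit 1 → (0x4f>>1)&0x1 = 0x1
type:1 @ bit 0 → (0x4f>>0)&0x1 = 0x1
prio signed 2b, MSB=1: 2 - 4 = -2

-2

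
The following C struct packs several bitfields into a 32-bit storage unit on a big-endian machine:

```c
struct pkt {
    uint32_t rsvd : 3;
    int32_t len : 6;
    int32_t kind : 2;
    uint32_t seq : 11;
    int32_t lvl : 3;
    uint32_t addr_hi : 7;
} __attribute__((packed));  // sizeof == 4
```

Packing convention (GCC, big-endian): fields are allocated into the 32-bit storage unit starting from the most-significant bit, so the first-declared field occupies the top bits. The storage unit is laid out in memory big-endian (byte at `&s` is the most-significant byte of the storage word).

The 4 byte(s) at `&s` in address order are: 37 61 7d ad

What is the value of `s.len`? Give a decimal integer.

[0]=0x37 [1]=0x61 [2]=0x7d [3]=0xad (big-endian) → word 0x37617dad
rsvd:3 @ bit 29 → (0x37617dad>>29)&0x7 = 0x1
len:6 @ bit 23 → (0x37617dad>>23)&0x3f = 0x2e  ←
kind:2 @ bit 21 → (0x37617dad>>21)&0x3 = 0x3
seq:11 @ bit 10 → (0x37617dad>>10)&0x7ff = 0x5f
lvl:3 @ bit 7 → (0x37617dad>>7)&0x7 = 0x3
addr_hi:7 @ bit 0 → (0x37617dad>>0)&0x7f = 0x2d
len signed 6b, MSB=1: 46 - 64 = -18

-18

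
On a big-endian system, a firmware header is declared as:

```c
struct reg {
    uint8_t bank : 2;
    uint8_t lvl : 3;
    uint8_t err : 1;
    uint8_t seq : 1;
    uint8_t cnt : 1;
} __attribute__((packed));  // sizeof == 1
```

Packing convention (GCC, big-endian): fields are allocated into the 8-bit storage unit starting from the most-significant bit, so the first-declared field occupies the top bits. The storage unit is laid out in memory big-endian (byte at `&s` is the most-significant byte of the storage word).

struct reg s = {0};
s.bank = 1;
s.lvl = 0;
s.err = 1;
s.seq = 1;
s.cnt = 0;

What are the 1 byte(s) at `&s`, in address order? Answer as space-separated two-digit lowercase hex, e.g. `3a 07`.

46

bank (2b) val=1 bits=0x1 at bit 6: 0x40
lvl (3b) val=0 bits=0x0 at bit 3: 0x40
err (1b) val=1 bits=0x1 at bit 2: 0x44
seq (1b) val=1 bits=0x1 at bit 1: 0x46
cnt (1b) val=0 bits=0x0 at bit 0: 0x46
word = 0x46 → big-endian bytes:
  [0]=0x46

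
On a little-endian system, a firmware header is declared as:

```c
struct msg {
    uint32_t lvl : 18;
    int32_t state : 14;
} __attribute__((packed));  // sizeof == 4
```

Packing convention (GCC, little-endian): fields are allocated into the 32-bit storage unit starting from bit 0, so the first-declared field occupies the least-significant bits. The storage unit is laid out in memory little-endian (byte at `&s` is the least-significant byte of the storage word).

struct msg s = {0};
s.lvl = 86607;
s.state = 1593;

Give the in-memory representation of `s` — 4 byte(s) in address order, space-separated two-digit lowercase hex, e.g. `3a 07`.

4f 52 e5 18

[0+:18] lvl=86607 & 0x3ffff = 0x1524f; word=0x0001524f
[18+:14] state=1593 & 0x3fff = 0x639; word=0x18e5524f
word = 0x18e5524f → little-endian bytes:
  [0]=0x4f  [1]=0x52  [2]=0xe5  [3]=0x18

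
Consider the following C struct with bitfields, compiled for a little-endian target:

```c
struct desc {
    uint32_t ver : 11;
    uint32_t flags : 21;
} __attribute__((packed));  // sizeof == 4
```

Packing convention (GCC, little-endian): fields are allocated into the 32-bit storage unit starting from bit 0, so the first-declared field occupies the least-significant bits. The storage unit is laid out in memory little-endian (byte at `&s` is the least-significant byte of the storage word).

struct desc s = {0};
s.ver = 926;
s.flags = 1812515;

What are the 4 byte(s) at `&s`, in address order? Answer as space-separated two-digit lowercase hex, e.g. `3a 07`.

9e 1b 41 dd

[0+:11] ver=926 & 0x7ff = 0x39e; word=0x0000039e
[11+:21] flags=1812515 & 0x1fffff = 0x1ba823; word=0xdd411b9e
word = 0xdd411b9e → little-endian bytes:
  [0]=0x9e  [1]=0x1b  [2]=0x41  [3]=0xdd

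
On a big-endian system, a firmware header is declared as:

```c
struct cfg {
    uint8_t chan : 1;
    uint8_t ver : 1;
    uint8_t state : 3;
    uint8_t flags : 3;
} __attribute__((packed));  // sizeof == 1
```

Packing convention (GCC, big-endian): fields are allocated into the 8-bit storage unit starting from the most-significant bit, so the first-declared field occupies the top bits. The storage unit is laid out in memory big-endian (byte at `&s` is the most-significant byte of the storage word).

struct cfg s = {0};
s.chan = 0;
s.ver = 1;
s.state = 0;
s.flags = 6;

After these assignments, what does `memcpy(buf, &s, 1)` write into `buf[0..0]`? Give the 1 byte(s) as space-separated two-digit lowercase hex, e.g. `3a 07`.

chan (1b) val=0 bits=0x0 at bit 7: 0x00
ver (1b) val=1 bits=0x1 at bit 6: 0x40
state (3b) val=0 bits=0x0 at bit 3: 0x40
flags (3b) val=6 bits=0x6 at bit 0: 0x46
word = 0x46 → big-endian bytes:
  [0]=0x46

46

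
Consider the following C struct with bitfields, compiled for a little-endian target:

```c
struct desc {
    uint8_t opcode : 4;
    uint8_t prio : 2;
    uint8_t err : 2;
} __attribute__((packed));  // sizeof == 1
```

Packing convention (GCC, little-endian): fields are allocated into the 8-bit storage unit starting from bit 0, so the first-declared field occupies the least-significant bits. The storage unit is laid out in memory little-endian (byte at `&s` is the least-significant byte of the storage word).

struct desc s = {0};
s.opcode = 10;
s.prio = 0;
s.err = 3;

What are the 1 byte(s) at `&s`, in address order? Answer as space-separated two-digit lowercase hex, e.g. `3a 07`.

opcode:4 = 10 → 0xa << 0 → word 0x0a
prio:2 = 0 → 0x0 << 4 → word 0x0a
err:2 = 3 → 0x3 << 6 → word 0xca
word = 0xca → little-endian bytes:
  [0]=0xca

ca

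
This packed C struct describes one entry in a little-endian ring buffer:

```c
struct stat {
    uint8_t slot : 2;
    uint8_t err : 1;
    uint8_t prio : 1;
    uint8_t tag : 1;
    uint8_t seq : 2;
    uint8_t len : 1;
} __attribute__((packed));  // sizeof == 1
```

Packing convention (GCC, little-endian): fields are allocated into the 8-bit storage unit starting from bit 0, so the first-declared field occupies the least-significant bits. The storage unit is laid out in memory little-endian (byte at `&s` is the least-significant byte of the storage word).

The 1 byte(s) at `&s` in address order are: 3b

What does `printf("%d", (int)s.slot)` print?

3

[0]=0x3b (little-endian) → word 0x3b
slot:2 @ bit 0 → (0x3b>>0)&0x3 = 0x3  ←
err:1 @ bit 2 → (0x3b>>2)&0x1 = 0x0
prio:1 @ bit 3 → (0x3b>>3)&0x1 = 0x1
tag:1 @ bit 4 → (0x3b>>4)&0x1 = 0x1
seq:2 @ bit 5 → (0x3b>>5)&0x3 = 0x1
len:1 @ bit 7 → (0x3b>>7)&0x1 = 0x0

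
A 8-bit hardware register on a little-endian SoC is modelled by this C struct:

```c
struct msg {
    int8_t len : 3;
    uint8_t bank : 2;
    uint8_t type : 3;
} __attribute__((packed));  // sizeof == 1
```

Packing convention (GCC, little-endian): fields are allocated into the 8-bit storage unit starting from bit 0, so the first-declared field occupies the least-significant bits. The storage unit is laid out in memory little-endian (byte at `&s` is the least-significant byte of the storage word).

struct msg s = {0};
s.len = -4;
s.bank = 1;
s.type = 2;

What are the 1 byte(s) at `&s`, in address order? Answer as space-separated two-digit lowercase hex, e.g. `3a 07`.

4c

[0+:3] len=-4 & 0x7 = 0x4; word=0x04
[3+:2] bank=1 & 0x3 = 0x1; word=0x0c
[5+:3] type=2 & 0x7 = 0x2; word=0x4c
word = 0x4c → little-endian bytes:
  [0]=0x4c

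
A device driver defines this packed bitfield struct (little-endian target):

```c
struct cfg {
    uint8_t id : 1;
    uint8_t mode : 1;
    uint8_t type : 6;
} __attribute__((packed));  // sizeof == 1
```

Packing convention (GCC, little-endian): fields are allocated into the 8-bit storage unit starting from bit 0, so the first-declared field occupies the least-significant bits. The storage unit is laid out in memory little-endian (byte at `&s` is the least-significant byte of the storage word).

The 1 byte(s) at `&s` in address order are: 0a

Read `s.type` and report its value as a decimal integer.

[0]=0x0a (little-endian) → word 0x0a
id [0+:1] = (word>>0) & 0x1 = 0
mode [1+:1] = (word>>1) & 0x1 = 1
type [2+:6] = (word>>2) & 0x3f = 2  ←

2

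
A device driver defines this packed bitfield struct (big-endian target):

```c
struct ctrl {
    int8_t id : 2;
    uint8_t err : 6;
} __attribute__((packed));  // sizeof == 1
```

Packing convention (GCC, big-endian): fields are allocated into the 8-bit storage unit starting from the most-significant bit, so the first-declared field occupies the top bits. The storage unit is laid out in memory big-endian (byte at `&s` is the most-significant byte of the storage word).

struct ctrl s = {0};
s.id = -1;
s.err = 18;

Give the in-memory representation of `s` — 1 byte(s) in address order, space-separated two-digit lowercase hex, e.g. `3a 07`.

d2

[6+:2] id=-1 & 0x3 = 0x3; word=0xc0
[0+:6] err=18 & 0x3f = 0x12; word=0xd2
word = 0xd2 → big-endian bytes:
  [0]=0xd2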